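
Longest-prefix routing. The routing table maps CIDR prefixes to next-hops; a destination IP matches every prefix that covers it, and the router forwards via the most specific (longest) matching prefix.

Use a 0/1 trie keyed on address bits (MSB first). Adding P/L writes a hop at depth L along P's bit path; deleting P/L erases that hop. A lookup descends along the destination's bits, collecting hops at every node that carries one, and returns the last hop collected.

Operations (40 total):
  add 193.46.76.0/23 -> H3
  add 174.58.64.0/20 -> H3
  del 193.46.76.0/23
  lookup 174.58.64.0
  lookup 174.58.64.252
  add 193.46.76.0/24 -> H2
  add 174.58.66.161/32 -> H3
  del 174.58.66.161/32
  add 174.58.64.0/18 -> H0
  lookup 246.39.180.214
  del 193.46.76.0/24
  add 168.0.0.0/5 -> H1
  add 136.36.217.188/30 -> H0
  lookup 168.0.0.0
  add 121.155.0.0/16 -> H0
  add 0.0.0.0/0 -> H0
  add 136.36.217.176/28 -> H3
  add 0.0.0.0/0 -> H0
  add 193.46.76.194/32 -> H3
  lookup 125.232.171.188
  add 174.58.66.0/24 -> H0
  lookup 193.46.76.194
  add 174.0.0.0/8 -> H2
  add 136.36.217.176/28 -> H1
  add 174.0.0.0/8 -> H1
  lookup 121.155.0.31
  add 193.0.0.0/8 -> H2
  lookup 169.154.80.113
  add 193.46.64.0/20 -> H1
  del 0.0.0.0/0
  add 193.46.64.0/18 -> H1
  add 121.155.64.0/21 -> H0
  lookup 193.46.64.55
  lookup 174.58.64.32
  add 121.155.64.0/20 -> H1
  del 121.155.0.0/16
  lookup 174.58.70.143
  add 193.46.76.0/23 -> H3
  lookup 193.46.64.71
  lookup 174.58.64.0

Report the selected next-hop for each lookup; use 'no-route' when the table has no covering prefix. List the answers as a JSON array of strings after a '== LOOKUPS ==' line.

Trace:
  + 193.46.76.0/23 (H3) depth=23
  + 174.58.64.0/20 (H3) depth=20
  del 193.46.76.0/23 (clear depth 23)
  lookup 174.58.64.0: bits 10101110001110100100 walk d0:-→d1:-→d2:-→d3:-→d4:-→d5:-→d6:-→d7:-→d8:-→d9:-→d10:-→d11:-→d12:-→d13:-→d14:-→d15:-→d16:-→d17:-→d18:-→d19:-→d20:H3 -> H3
  lookup 174.58.64.252: bits 10101110001110100100 walk d0:-→d1:-→d2:-→d3:-→d4:-→d5:-→d6:-→d7:-→d8:-→d9:-→d10:-→d11:-→d12:-→d13:-→d14:-→d15:-→d16:-→d17:-→d18:-→d19:-→d20:H3 -> H3
  + 193.46.76.0/24 (H2) depth=24
  + 174.58.66.161/32 (H3) depth=32
  del 174.58.66.161/32 (clear depth 32)
  + 174.58.64.0/18 (H0) depth=18
  lookup 246.39.180.214: bits 11 walk d0:-→d1:-→d2:- -> no-route
  del 193.46.76.0/24 (clear depth 24)
  + 168.0.0.0/5 (H1) depth=5
  + 136.36.217.188/30 (H0) depth=30
  lookup 168.0.0.0: bits 10101 walk d0:-→d1:-→d2:-→d3:-→d4:-→d5:H1 -> H1
  + 121.155.0.0/16 (H0) depth=16
  + 0.0.0.0/0 (H0) depth=0
  + 136.36.217.176/28 (H3) depth=28
  + 0.0.0.0/0 (H0) depth=0
  + 193.46.76.194/32 (H3) depth=32
  lookup 125.232.171.188: bits 01111 walk d0:H0→d1:-→d2:-→d3:-→d4:-→d5:- -> H0
  + 174.58.66.0/24 (H0) depth=24
  lookup 193.46.76.194: bits 11000001001011100100110011000010 walk d0:H0→d1:-→d2:-→d3:-→d4:-→d5:-→d6:-→d7:-→d8:-→d9:-→d10:-→d11:-→d12:-→d13:-→d14:-→d15:-→d16:-→d17:-→d18:-→d19:-→d20:-→d21:-→d22:-→d23:-→d24:-→d25:-→d26:-→d27:-→d28:-→d29:-→d30:-→d31:-→d32:H3 -> H3
  + 174.0.0.0/8 (H2) depth=8
  + 136.36.217.176/28 (H1) depth=28
  + 174.0.0.0/8 (H1) depth=8
  lookup 121.155.0.31: bits 0111100110011011 walk d0:H0→d1:-→d2:-→d3:-→d4:-→d5:-→d6:-→d7:-→d8:-→d9:-→d10:-→d11:-→d12:-→d13:-→d14:-→d15:-→d16:H0 -> H0
  + 193.0.0.0/8 (H2) depth=8
  lookup 169.154.80.113: bits 10101 walk d0:H0→d1:-→d2:-→d3:-→d4:-→d5:H1 -> H1
  + 193.46.64.0/20 (H1) depth=20
  del 0.0.0.0/0 (clear depth 0)
  + 193.46.64.0/18 (H1) depth=18
  + 121.155.64.0/21 (H0) depth=21
  lookup 193.46.64.55: bits 11000001001011100100 walk d0:-→d1:-→d2:-→d3:-→d4:-→d5:-→d6:-→d7:-→d8:H2→d9:-→d10:-→d11:-→d12:-→d13:-→d14:-→d15:-→d16:-→d17:-→d18:H1→d19:-→d20:H1 -> H1
  lookup 174.58.64.32: bits 1010111000111010010000 walk d0:-→d1:-→d2:-→d3:-→d4:-→d5:H1→d6:-→d7:-→d8:H1→d9:-→d10:-→d11:-→d12:-→d13:-→d14:-→d15:-→d16:-→d17:-→d18:H0→d19:-→d20:H3→d21:-→d22:- -> H3
  + 121.155.64.0/20 (H1) depth=20
  del 121.155.0.0/16 (clear depth 16)
  lookup 174.58.70.143: bits 101011100011101001000 walk d0:-→d1:-→d2:-→d3:-→d4:-→d5:H1→d6:-→d7:-→d8:H1→d9:-→d10:-→d11:-→d12:-→d13:-→d14:-→d15:-→d16:-→d17:-→d18:H0→d19:-→d20:H3→d21:- -> H3
  + 193.46.76.0/23 (H3) depth=23
  lookup 193.46.64.71: bits 11000001001011100100 walk d0:-→d1:-→d2:-→d3:-→d4:-→d5:-→d6:-→d7:-→d8:H2→d9:-→d10:-→d11:-→d12:-→d13:-→d14:-→d15:-→d16:-→d17:-→d18:H1→d19:-→d20:H1 -> H1
  lookup 174.58.64.0: bits 1010111000111010010000 walk d0:-→d1:-→d2:-→d3:-→d4:-→d5:H1→d6:-→d7:-→d8:H1→d9:-→d10:-→d11:-→d12:-→d13:-→d14:-→d15:-→d16:-→d17:-→d18:H0→d19:-→d20:H3→d21:-→d22:- -> H3

== LOOKUPS ==
["H3","H3","no-route","H1","H0","H3","H0","H1","H1","H3","H3","H1","H3"]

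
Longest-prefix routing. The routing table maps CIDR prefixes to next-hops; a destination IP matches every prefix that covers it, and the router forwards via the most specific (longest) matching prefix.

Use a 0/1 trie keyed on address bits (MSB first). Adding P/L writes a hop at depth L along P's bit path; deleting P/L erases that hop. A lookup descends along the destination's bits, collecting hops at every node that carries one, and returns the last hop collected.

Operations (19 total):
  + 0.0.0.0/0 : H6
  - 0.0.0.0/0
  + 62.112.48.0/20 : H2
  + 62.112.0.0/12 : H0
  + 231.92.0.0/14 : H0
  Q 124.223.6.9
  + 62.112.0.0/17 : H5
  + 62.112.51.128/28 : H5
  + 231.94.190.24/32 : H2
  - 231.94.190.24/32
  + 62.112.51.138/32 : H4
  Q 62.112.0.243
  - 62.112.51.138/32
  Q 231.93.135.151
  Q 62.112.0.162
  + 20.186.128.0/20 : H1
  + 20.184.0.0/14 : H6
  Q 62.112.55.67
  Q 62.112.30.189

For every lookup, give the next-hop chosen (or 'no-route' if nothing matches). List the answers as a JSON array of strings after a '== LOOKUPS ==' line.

Apply in order:
  add 0.0.0.0/0 -> H6 at depth 0
  del 0.0.0.0/0 (clear depth 0)
  add 62.112.48.0/20 -> H2 at depth 20
  add 62.112.0.0/12 -> H0 at depth 12
  add 231.92.0.0/14 -> H0 at depth 14
  ? 124.223.6.9  path d0:-→d1:-  best=no-route
  add 62.112.0.0/17 -> H5 at depth 17
  add 62.112.51.128/28 -> H5 at depth 28
  add 231.94.190.24/32 -> H2 at depth 32
  del 231.94.190.24/32 (clear depth 32)
  add 62.112.51.138/32 -> H4 at depth 32
  ? 62.112.0.243  path d0:-→d1:-→d2:-→d3:-→d4:-→d5:-→d6:-→d7:-→d8:-→d9:-→d10:-→d11:-→d12:H0→d13:-→d14:-→d15:-→d16:-→d17:H5→d18:-  best=H5
  del 62.112.51.138/32 (clear depth 32)
  ? 231.93.135.151  path d0:-→d1:-→d2:-→d3:-→d4:-→d5:-→d6:-→d7:-→d8:-→d9:-→d10:-→d11:-→d12:-→d13:-→d14:H0  best=H0
  ? 62.112.0.162  path d0:-→d1:-→d2:-→d3:-→d4:-→d5:-→d6:-→d7:-→d8:-→d9:-→d10:-→d11:-→d12:H0→d13:-→d14:-→d15:-→d16:-→d17:H5→d18:-  best=H5
  add 20.186.128.0/20 -> H1 at depth 20
  add 20.184.0.0/14 -> H6 at depth 14
  ? 62.112.55.67  path d0:-→d1:-→d2:-→d3:-→d4:-→d5:-→d6:-→d7:-→d8:-→d9:-→d10:-→d11:-→d12:H0→d13:-→d14:-→d15:-→d16:-→d17:H5→d18:-→d19:-→d20:H2→d21:-  best=H2
  ? 62.112.30.189  path d0:-→d1:-→d2:-→d3:-→d4:-→d5:-→d6:-→d7:-→d8:-→d9:-→d10:-→d11:-→d12:H0→d13:-→d14:-→d15:-→d16:-→d17:H5→d18:-  best=H5

== LOOKUPS ==
["no-route","H5","H0","H5","H2","H5"]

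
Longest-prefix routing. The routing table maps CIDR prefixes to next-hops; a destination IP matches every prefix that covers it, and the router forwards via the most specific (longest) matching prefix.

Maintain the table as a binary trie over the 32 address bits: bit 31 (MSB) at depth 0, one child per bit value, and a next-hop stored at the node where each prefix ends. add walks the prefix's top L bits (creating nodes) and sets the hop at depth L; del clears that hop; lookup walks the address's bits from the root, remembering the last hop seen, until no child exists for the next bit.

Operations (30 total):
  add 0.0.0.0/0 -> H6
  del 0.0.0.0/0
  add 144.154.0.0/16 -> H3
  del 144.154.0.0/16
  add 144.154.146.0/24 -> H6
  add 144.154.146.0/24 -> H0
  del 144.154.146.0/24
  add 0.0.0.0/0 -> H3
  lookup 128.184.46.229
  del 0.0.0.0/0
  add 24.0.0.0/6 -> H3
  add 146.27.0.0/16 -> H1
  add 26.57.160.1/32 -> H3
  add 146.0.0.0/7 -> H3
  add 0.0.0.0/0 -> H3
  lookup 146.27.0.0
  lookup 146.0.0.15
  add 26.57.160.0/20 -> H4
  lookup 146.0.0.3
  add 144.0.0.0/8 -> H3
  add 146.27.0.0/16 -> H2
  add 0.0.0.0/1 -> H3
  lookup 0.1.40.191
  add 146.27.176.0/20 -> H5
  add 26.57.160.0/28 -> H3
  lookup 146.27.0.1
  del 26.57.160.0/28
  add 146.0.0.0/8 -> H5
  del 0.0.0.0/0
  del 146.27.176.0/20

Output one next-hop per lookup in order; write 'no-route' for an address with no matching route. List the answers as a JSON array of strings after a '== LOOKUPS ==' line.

Process each operation:
  add 0.0.0.0/0 -> H6 at depth 0
  - 0.0.0.0/0 clear@0
  add 144.154.0.0/16 -> H3 at depth 16
  - 144.154.0.0/16 clear@16
  add 144.154.146.0/24 -> H6 at depth 24
  add 144.154.146.0/24 -> H0 at depth 24
  - 144.154.146.0/24 clear@24
  add 0.0.0.0/0 -> H3 at depth 0
  Q 128.184.46.229: descend 100 ; hops seen [H3] ; pick H3
  - 0.0.0.0/0 clear@0
  add 24.0.0.0/6 -> H3 at depth 6
  add 146.27.0.0/16 -> H1 at depth 16
  add 26.57.160.1/32 -> H3 at depth 32
  add 146.0.0.0/7 -> H3 at depth 7
  add 0.0.0.0/0 -> H3 at depth 0
  Q 146.27.0.0: descend 1001001000011011 ; hops seen [H3,H3,H1] ; pick H1
  Q 146.0.0.15: descend 10010010000 ; hops seen [H3,H3] ; pick H3
  add 26.57.160.0/20 -> H4 at depth 20
  Q 146.0.0.3: descend 10010010000 ; hops seen [H3,H3] ; pick H3
  add 144.0.0.0/8 -> H3 at depth 8
  add 146.27.0.0/16 -> H2 at depth 16
  add 0.0.0.0/1 -> H3 at depth 1
  Q 0.1.40.191: descend 000 ; hops seen [H3,H3] ; pick H3
  add 146.27.176.0/20 -> H5 at depth 20
  add 26.57.160.0/28 -> H3 at depth 28
  Q 146.27.0.1: descend 1001001000011011 ; hops seen [H3,H3,H2] ; pick H2
  - 26.57.160.0/28 clear@28
  add 146.0.0.0/8 -> H5 at depth 8
  - 0.0.0.0/0 clear@0
  - 146.27.176.0/20 clear@20

== LOOKUPS ==
["H3","H1","H3","H3","H3","H2"]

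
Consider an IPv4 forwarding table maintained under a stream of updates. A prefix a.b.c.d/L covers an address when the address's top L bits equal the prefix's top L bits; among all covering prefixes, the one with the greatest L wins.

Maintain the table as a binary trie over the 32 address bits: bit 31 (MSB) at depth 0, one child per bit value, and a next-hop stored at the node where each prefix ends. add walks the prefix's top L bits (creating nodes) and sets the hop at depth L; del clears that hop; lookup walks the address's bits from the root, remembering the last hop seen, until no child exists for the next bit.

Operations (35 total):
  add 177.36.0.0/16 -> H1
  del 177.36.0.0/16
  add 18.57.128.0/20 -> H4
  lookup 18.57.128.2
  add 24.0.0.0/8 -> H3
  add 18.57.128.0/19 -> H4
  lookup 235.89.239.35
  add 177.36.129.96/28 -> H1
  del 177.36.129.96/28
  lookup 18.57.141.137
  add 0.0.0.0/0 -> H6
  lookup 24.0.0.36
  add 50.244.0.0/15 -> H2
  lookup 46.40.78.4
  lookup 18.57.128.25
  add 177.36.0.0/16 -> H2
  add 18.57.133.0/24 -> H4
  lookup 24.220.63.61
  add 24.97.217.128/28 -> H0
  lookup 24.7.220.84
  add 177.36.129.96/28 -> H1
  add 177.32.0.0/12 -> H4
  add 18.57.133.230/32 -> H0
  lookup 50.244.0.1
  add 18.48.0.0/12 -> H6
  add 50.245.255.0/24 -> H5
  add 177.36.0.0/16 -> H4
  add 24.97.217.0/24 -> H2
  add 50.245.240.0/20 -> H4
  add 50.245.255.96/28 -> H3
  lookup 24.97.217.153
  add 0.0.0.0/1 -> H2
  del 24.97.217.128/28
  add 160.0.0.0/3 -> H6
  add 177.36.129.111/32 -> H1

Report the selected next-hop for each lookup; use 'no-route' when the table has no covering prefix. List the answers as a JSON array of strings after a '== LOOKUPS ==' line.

Apply in order:
  add 177.36.0.0/16 -> H1 at depth 16
  del 177.36.0.0/16 (clear depth 16)
  add 18.57.128.0/20 -> H4 at depth 20
  lookup 18.57.128.2: bits 00010010001110011000 walk d0:-→d1:-→d2:-→d3:-→d4:-→d5:-→d6:-→d7:-→d8:-→d9:-→d10:-→d11:-→d12:-→d13:-→d14:-→d15:-→d16:-→d17:-→d18:-→d19:-→d20:H4 -> H4
  add 24.0.0.0/8 -> H3 at depth 8
  add 18.57.128.0/19 -> H4 at depth 19
  lookup 235.89.239.35: bits 1 walk d0:-→d1:- -> no-route
  add 177.36.129.96/28 -> H1 at depth 28
  del 177.36.129.96/28 (clear depth 28)
  lookup 18.57.141.137: bits 00010010001110011000 walk d0:-→d1:-→d2:-→d3:-→d4:-→d5:-→d6:-→d7:-→d8:-→d9:-→d10:-→d11:-→d12:-→d13:-→d14:-→d15:-→d16:-→d17:-→d18:-→d19:H4→d20:H4 -> H4
  add 0.0.0.0/0 -> H6 at depth 0
  lookup 24.0.0.36: bits 00011000 walk d0:H6→d1:-→d2:-→d3:-→d4:-→d5:-→d6:-→d7:-→d8:H3 -> H3
  add 50.244.0.0/15 -> H2 at depth 15
  lookup 46.40.78.4: bits 001 walk d0:H6→d1:-→d2:-→d3:- -> H6
  lookup 18.57.128.25: bits 00010010001110011000 walk d0:H6→d1:-→d2:-→d3:-→d4:-→d5:-→d6:-→d7:-→d8:-→d9:-→d10:-→d11:-→d12:-→d13:-→d14:-→d15:-→d16:-→d17:-→d18:-→d19:H4→d20:H4 -> H4
  add 177.36.0.0/16 -> H2 at depth 16
  add 18.57.133.0/24 -> H4 at depth 24
  lookup 24.220.63.61: bits 00011000 walk d0:H6→d1:-→d2:-→d3:-→d4:-→d5:-→d6:-→d7:-→d8:H3 -> H3
  add 24.97.217.128/28 -> H0 at depth 28
  lookup 24.7.220.84: bits 000110000 walk d0:H6→d1:-→d2:-→d3:-→d4:-→d5:-→d6:-→d7:-→d8:H3→d9:- -> H3
  add 177.36.129.96/28 -> H1 at depth 28
  add 177.32.0.0/12 -> H4 at depth 12
  add 18.57.133.230/32 -> H0 at depth 32
  lookup 50.244.0.1: bits 001100101111010 walk d0:H6→d1:-→d2:-→d3:-→d4:-→d5:-→d6:-→d7:-→d8:-→d9:-→d10:-→d11:-→d12:-→d13:-→d14:-→d15:H2 -> H2
  add 18.48.0.0/12 -> H6 at depth 12
  add 50.245.255.0/24 -> H5 at depth 24
  add 177.36.0.0/16 -> H4 at depth 16
  add 24.97.217.0/24 -> H2 at depth 24
  add 50.245.240.0/20 -> H4 at depth 20
  add 50.245.255.96/28 -> H3 at depth 28
  lookup 24.97.217.153: bits 000110000110000111011001100 walk d0:H6→d1:-→d2:-→d3:-→d4:-→d5:-→d6:-→d7:-→d8:H3→d9:-→d10:-→d11:-→d12:-→d13:-→d14:-→d15:-→d16:-→d17:-→d18:-→d19:-→d20:-→d21:-→d22:-→d23:-→d24:H2→d25:-→d26:-→d27:- -> H2
  add 0.0.0.0/1 -> H2 at depth 1
  del 24.97.217.128/28 (clear depth 28)
  add 160.0.0.0/3 -> H6 at depth 3
  add 177.36.129.111/32 -> H1 at depth 32

== LOOKUPS ==
["H4","no-route","H4","H3","H6","H4","H3","H3","H2","H2"]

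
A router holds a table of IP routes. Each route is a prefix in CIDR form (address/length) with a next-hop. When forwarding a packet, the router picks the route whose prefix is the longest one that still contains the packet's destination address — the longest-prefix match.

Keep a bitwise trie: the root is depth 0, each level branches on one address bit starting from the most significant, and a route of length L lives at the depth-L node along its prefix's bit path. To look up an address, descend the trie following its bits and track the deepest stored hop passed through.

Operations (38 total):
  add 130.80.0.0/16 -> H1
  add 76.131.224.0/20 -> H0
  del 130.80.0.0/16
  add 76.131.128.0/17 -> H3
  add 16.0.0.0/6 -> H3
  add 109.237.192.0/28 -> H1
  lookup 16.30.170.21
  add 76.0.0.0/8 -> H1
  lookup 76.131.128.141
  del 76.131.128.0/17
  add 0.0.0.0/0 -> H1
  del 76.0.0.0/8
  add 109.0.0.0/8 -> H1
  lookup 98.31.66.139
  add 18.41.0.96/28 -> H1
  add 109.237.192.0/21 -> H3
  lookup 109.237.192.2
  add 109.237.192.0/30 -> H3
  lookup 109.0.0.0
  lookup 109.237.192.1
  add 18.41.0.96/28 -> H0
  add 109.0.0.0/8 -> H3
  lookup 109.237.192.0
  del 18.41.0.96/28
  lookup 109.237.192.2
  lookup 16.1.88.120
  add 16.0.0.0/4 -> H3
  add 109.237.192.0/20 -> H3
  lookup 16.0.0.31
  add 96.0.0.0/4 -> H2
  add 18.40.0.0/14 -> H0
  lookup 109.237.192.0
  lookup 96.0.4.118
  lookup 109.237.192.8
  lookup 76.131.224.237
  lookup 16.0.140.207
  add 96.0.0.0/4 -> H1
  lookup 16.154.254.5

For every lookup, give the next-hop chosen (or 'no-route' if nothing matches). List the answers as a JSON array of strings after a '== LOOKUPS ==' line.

Trace:
  + 130.80.0.0/16 (H1) depth=16
  + 76.131.224.0/20 (H0) depth=20
  del 130.80.0.0/16 (clear depth 16)
  + 76.131.128.0/17 (H3) depth=17
  + 16.0.0.0/6 (H3) depth=6
  + 109.237.192.0/28 (H1) depth=28
  ? 16.30.170.21  path d0:-→d1:-→d2:-→d3:-→d4:-→d5:-→d6:H3  best=H3
  + 76.0.0.0/8 (H1) depth=8
  ? 76.131.128.141  path d0:-→d1:-→d2:-→d3:-→d4:-→d5:-→d6:-→d7:-→d8:H1→d9:-→d10:-→d11:-→d12:-→d13:-→d14:-→d15:-→d16:-→d17:H3  best=H3
  del 76.131.128.0/17 (clear depth 17)
  + 0.0.0.0/0 (H1) depth=0
  del 76.0.0.0/8 (clear depth 8)
  + 109.0.0.0/8 (H1) depth=8
  ? 98.31.66.139  path d0:H1→d1:-→d2:-→d3:-→d4:-  best=H1
  + 18.41.0.96/28 (H1) depth=28
  + 109.237.192.0/21 (H3) depth=21
  ? 109.237.192.2  path d0:H1→d1:-→d2:-→d3:-→d4:-→d5:-→d6:-→d7:-→d8:H1→d9:-→d10:-→d11:-→d12:-→d13:-→d14:-→d15:-→d16:-→d17:-→d18:-→d19:-→d20:-→d21:H3→d22:-→d23:-→d24:-→d25:-→d26:-→d27:-→d28:H1  best=H1
  + 109.237.192.0/30 (H3) depth=30
  ? 109.0.0.0  path d0:H1→d1:-→d2:-→d3:-→d4:-→d5:-→d6:-→d7:-→d8:H1  best=H1
  ? 109.237.192.1  path d0:H1→d1:-→d2:-→d3:-→d4:-→d5:-→d6:-→d7:-→d8:H1→d9:-→d10:-→d11:-→d12:-→d13:-→d14:-→d15:-→d16:-→d17:-→d18:-→d19:-→d20:-→d21:H3→d22:-→d23:-→d24:-→d25:-→d26:-→d27:-→d28:H1→d29:-→d30:H3  best=H3
  + 18.41.0.96/28 (H0) depth=28
  + 109.0.0.0/8 (H3) depth=8
  ? 109.237.192.0  path d0:H1→d1:-→d2:-→d3:-→d4:-→d5:-→d6:-→d7:-→d8:H3→d9:-→d10:-→d11:-→d12:-→d13:-→d14:-→d15:-→d16:-→d17:-→d18:-→d19:-→d20:-→d21:H3→d22:-→d23:-→d24:-→d25:-→d26:-→d27:-→d28:H1→d29:-→d30:H3  best=H3
  del 18.41.0.96/28 (clear depth 28)
  ? 109.237.192.2  path d0:H1→d1:-→d2:-→d3:-→d4:-→d5:-→d6:-→d7:-→d8:H3→d9:-→d10:-→d11:-→d12:-→d13:-→d14:-→d15:-→d16:-→d17:-→d18:-→d19:-→d20:-→d21:H3→d22:-→d23:-→d24:-→d25:-→d26:-→d27:-→d28:H1→d29:-→d30:H3  best=H3
  ? 16.1.88.120  path d0:H1→d1:-→d2:-→d3:-→d4:-→d5:-→d6:H3  best=H3
  + 16.0.0.0/4 (H3) depth=4
  + 109.237.192.0/20 (H3) depth=20
  ? 16.0.0.31  path d0:H1→d1:-→d2:-→d3:-→d4:H3→d5:-→d6:H3  best=H3
  + 96.0.0.0/4 (H2) depth=4
  + 18.40.0.0/14 (H0) depth=14
  ? 109.237.192.0  path d0:H1→d1:-→d2:-→d3:-→d4:H2→d5:-→d6:-→d7:-→d8:H3→d9:-→d10:-→d11:-→d12:-→d13:-→d14:-→d15:-→d16:-→d17:-→d18:-→d19:-→d20:H3→d21:H3→d22:-→d23:-→d24:-→d25:-→d26:-→d27:-→d28:H1→d29:-→d30:H3  best=H3
  ? 96.0.4.118  path d0:H1→d1:-→d2:-→d3:-→d4:H2  best=H2
  ? 109.237.192.8  path d0:H1→d1:-→d2:-→d3:-→d4:H2→d5:-→d6:-→d7:-→d8:H3→d9:-→d10:-→d11:-→d12:-→d13:-→d14:-→d15:-→d16:-→d17:-→d18:-→d19:-→d20:H3→d21:H3→d22:-→d23:-→d24:-→d25:-→d26:-→d27:-→d28:H1  best=H1
  ? 76.131.224.237  path d0:H1→d1:-→d2:-→d3:-→d4:-→d5:-→d6:-→d7:-→d8:-→d9:-→d10:-→d11:-→d12:-→d13:-→d14:-→d15:-→d16:-→d17:-→d18:-→d19:-→d20:H0  best=H0
  ? 16.0.140.207  path d0:H1→d1:-→d2:-→d3:-→d4:H3→d5:-→d6:H3  best=H3
  + 96.0.0.0/4 (H1) depth=4
  ? 16.154.254.5  path d0:H1→d1:-→d2:-→d3:-→d4:H3→d5:-→d6:H3  best=H3

== LOOKUPS ==
["H3","H3","H1","H1","H1","H3","H3","H3","H3","H3","H3","H2","H1","H0","H3","H3"]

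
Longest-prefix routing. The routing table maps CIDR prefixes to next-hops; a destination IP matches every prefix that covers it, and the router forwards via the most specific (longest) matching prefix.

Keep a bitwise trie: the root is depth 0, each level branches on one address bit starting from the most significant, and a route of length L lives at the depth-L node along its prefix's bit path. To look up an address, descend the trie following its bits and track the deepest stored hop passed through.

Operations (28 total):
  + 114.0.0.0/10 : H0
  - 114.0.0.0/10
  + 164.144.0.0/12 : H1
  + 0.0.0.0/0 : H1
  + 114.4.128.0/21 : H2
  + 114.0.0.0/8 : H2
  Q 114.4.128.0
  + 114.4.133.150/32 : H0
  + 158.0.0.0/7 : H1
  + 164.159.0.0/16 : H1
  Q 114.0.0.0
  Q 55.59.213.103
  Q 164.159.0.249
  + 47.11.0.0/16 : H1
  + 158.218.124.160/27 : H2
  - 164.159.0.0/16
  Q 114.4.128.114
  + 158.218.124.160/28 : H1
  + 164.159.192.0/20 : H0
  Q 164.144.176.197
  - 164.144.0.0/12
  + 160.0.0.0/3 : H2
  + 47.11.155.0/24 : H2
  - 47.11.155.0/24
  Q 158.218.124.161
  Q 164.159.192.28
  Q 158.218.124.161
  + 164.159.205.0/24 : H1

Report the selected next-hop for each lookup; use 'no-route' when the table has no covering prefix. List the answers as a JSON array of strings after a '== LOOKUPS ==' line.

Process each operation:
  + 114.0.0.0/10 (H0) depth=10
  del 114.0.0.0/10 (clear depth 10)
  + 164.144.0.0/12 (H1) depth=12
  + 0.0.0.0/0 (H1) depth=0
  + 114.4.128.0/21 (H2) depth=21
  + 114.0.0.0/8 (H2) depth=8
  ? 114.4.128.0  path d0:H1→d1:-→d2:-→d3:-→d4:-→d5:-→d6:-→d7:-→d8:H2→d9:-→d10:-→d11:-→d12:-→d13:-→d14:-→d15:-→d16:-→d17:-→d18:-→d19:-→d20:-→d21:H2  best=H2
  + 114.4.133.150/32 (H0) depth=32
  + 158.0.0.0/7 (H1) depth=7
  + 164.159.0.0/16 (H1) depth=16
  ? 114.0.0.0  path d0:H1→d1:-→d2:-→d3:-→d4:-→d5:-→d6:-→d7:-→d8:H2→d9:-→d10:-→d11:-→d12:-→d13:-  best=H2
  ? 55.59.213.103  path d0:H1→d1:-  best=H1
  ? 164.159.0.249  path d0:H1→d1:-→d2:-→d3:-→d4:-→d5:-→d6:-→d7:-→d8:-→d9:-→d10:-→d11:-→d12:H1→d13:-→d14:-→d15:-→d16:H1  best=H1
  + 47.11.0.0/16 (H1) depth=16
  + 158.218.124.160/27 (H2) depth=27
  del 164.159.0.0/16 (clear depth 16)
  ? 114.4.128.114  path d0:H1→d1:-→d2:-→d3:-→d4:-→d5:-→d6:-→d7:-→d8:H2→d9:-→d10:-→d11:-→d12:-→d13:-→d14:-→d15:-→d16:-→d17:-→d18:-→d19:-→d20:-→d21:H2  best=H2
  + 158.218.124.160/28 (H1) depth=28
  + 164.159.192.0/20 (H0) depth=20
  ? 164.144.176.197  path d0:H1→d1:-→d2:-→d3:-→d4:-→d5:-→d6:-→d7:-→d8:-→d9:-→d10:-→d11:-→d12:H1  best=H1
  del 164.144.0.0/12 (clear depth 12)
  + 160.0.0.0/3 (H2) depth=3
  + 47.11.155.0/24 (H2) depth=24
  del 47.11.155.0/24 (clear depth 24)
  ? 158.218.124.161  path d0:H1→d1:-→d2:-→d3:-→d4:-→d5:-→d6:-→d7:H1→d8:-→d9:-→d10:-→d11:-→d12:-→d13:-→d14:-→d15:-→d16:-→d17:-→d18:-→d19:-→d20:-→d21:-→d22:-→d23:-→d24:-→d25:-→d26:-→d27:H2→d28:H1  best=H1
  ? 164.159.192.28  path d0:H1→d1:-→d2:-→d3:H2→d4:-→d5:-→d6:-→d7:-→d8:-→d9:-→d10:-→d11:-→d12:-→d13:-→d14:-→d15:-→d16:-→d17:-→d18:-→d19:-→d20:H0  best=H0
  ? 158.218.124.161  path d0:H1→d1:-→d2:-→d3:-→d4:-→d5:-→d6:-→d7:H1→d8:-→d9:-→d10:-→d11:-→d12:-→d13:-→d14:-→d15:-→d16:-→d17:-→d18:-→d19:-→d20:-→d21:-→d22:-→d23:-→d24:-→d25:-→d26:-→d27:H2→d28:H1  best=H1
  + 164.159.205.0/24 (H1) depth=24

== LOOKUPS ==
["H2","H2","H1","H1","H2","H1","H1","H0","H1"]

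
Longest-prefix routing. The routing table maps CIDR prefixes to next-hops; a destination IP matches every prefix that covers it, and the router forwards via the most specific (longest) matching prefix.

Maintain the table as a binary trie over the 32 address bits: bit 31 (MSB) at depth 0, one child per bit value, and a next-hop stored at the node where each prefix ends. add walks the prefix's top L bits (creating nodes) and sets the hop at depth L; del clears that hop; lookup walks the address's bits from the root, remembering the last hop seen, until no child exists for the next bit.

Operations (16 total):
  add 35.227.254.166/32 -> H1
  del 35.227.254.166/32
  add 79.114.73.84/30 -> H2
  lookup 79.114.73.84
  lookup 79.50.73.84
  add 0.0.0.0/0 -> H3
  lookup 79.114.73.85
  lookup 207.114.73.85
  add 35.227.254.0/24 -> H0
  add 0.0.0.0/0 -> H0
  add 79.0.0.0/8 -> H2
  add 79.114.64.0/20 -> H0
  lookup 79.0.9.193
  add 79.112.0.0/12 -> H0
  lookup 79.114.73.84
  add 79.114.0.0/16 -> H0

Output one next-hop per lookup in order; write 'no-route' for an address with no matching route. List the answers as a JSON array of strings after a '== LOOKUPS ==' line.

Apply in order:
  add 35.227.254.166/32 -> H1 at depth 32
  - 35.227.254.166/32 clear@32
  add 79.114.73.84/30 -> H2 at depth 30
  lookup 79.114.73.84: bits 010011110111001001001001010101 walk d0:-→d1:-→d2:-→d3:-→d4:-→d5:-→d6:-→d7:-→d8:-→d9:-→d10:-→d11:-→d12:-→d13:-→d14:-→d15:-→d16:-→d17:-→d18:-→d19:-→d20:-→d21:-→d22:-→d23:-→d24:-→d25:-→d26:-→d27:-→d28:-→d29:-→d30:H2 -> H2
  lookup 79.50.73.84: bits 010011110 walk d0:-→d1:-→d2:-→d3:-→d4:-→d5:-→d6:-→d7:-→d8:-→d9:- -> no-route
  add 0.0.0.0/0 -> H3 at depth 0
  lookup 79.114.73.85: bits 010011110111001001001001010101 walk d0:H3→d1:-→d2:-→d3:-→d4:-→d5:-→d6:-→d7:-→d8:-→d9:-→d10:-→d11:-→d12:-→d13:-→d14:-→d15:-→d16:-→d17:-→d18:-→d19:-→d20:-→d21:-→d22:-→d23:-→d24:-→d25:-→d26:-→d27:-→d28:-→d29:-→d30:H2 -> H2
  lookup 207.114.73.85: bits ε walk d0:H3 -> H3
  add 35.227.254.0/24 -> H0 at depth 24
  add 0.0.0.0/0 -> H0 at depth 0
  add 79.0.0.0/8 -> H2 at depth 8
  add 79.114.64.0/20 -> H0 at depth 20
  lookup 79.0.9.193: bits 010011110 walk d0:H0→d1:-→d2:-→d3:-→d4:-→d5:-→d6:-→d7:-→d8:H2→d9:- -> H2
  add 79.112.0.0/12 -> H0 at depth 12
  lookup 79.114.73.84: bits 010011110111001001001001010101 walk d0:H0→d1:-→d2:-→d3:-→d4:-→d5:-→d6:-→d7:-→d8:H2→d9:-→d10:-→d11:-→d12:H0→d13:-→d14:-→d15:-→d16:-→d17:-→d18:-→d19:-→d20:H0→d21:-→d22:-→d23:-→d24:-→d25:-→d26:-→d27:-→d28:-→d29:-→d30:H2 -> H2
  add 79.114.0.0/16 -> H0 at depth 16

== LOOKUPS ==
["H2","no-route","H2","H3","H2","H2"]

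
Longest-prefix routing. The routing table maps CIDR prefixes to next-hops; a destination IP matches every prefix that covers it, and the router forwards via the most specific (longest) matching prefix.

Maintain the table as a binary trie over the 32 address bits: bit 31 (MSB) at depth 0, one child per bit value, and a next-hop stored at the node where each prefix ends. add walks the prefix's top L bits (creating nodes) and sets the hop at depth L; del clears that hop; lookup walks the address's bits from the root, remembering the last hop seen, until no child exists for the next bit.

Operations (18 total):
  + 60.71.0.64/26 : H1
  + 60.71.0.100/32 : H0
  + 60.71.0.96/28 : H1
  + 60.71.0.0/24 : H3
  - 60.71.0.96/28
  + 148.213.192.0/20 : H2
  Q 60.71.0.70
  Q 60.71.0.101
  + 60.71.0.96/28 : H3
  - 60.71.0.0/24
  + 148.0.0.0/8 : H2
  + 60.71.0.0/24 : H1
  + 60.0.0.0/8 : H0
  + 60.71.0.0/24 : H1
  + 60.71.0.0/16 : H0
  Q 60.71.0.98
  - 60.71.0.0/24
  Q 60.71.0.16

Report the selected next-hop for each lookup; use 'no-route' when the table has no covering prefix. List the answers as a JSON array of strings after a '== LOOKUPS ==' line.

Process each operation:
  + 60.71.0.64/26 (H1) depth=26
  + 60.71.0.100/32 (H0) depth=32
  + 60.71.0.96/28 (H1) depth=28
  + 60.71.0.0/24 (H3) depth=24
  - 60.71.0.96/28 clear@28
  + 148.213.192.0/20 (H2) depth=20
  Q 60.71.0.70: descend 00111100010001110000000001 ; hops seen [H3,H1] ; pick H1
  Q 60.71.0.101: descend 0011110001000111000000000110010 ; hops seen [H3,H1] ; pick H1
  + 60.71.0.96/28 (H3) depth=28
  - 60.71.0.0/24 clear@24
  + 148.0.0.0/8 (H2) depth=8
  + 60.71.0.0/24 (H1) depth=24
  + 60.0.0.0/8 (H0) depth=8
  + 60.71.0.0/24 (H1) depth=24
  + 60.71.0.0/16 (H0) depth=16
  Q 60.71.0.98: descend 00111100010001110000000001100 ; hops seen [H0,H0,H1,H1,H3] ; pick H3
  - 60.71.0.0/24 clear@24
  Q 60.71.0.16: descend 0011110001000111000000000 ; hops seen [H0,H0] ; pick H0

== LOOKUPS ==
["H1","H1","H3","H0"]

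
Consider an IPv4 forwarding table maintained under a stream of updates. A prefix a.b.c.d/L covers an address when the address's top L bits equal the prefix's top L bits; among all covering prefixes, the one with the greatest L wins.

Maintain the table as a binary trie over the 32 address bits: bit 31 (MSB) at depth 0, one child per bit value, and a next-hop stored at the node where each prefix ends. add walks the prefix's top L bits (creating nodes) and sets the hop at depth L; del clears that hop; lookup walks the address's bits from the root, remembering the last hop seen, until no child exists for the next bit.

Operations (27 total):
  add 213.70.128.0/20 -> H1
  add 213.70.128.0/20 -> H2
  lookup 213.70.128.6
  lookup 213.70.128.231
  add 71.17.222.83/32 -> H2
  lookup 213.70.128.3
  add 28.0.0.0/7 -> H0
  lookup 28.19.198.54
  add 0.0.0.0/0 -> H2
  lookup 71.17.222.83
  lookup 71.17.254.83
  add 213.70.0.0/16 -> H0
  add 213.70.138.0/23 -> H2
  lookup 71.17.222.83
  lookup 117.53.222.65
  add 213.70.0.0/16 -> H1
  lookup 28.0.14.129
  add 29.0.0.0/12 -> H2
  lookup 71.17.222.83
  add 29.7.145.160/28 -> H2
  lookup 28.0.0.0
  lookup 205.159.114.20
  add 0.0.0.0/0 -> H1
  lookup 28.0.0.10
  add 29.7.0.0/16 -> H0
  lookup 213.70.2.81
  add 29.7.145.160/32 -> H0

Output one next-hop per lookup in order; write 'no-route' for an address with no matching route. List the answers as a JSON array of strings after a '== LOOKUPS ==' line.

Process each operation:
  + 213.70.128.0/20 (H1) depth=20
  + 213.70.128.0/20 (H2) depth=20
  Q 213.70.128.6: descend 11010101010001101000 ; hops seen [H2] ; pick H2
  Q 213.70.128.231: descend 11010101010001101000 ; hops seen [H2] ; pick H2
  + 71.17.222.83/32 (H2) depth=32
  Q 213.70.128.3: descend 11010101010001101000 ; hops seen [H2] ; pick H2
  + 28.0.0.0/7 (H0) depth=7
  Q 28.19.198.54: descend 0001110 ; hops seen [H0] ; pick H0
  + 0.0.0.0/0 (H2) depth=0
  Q 71.17.222.83: descend 01000111000100011101111001010011 ; hops seen [H2,H2] ; pick H2
  Q 71.17.254.83: descend 010001110001000111 ; hops seen [H2] ; pick H2
  + 213.70.0.0/16 (H0) depth=16
  + 213.70.138.0/23 (H2) depth=23
  Q 71.17.222.83: descend 01000111000100011101111001010011 ; hops seen [H2,H2] ; pick H2
  Q 117.53.222.65: descend 01 ; hops seen [H2] ; pick H2
  + 213.70.0.0/16 (H1) depth=16
  Q 28.0.14.129: descend 0001110 ; hops seen [H2,H0] ; pick H0
  + 29.0.0.0/12 (H2) depth=12
  Q 71.17.222.83: descend 01000111000100011101111001010011 ; hops seen [H2,H2] ; pick H2
  + 29.7.145.160/28 (H2) depth=28
  Q 28.0.0.0: descend 0001110 ; hops seen [H2,H0] ; pick H0
  Q 205.159.114.20: descend 110 ; hops seen [H2] ; pick H2
  + 0.0.0.0/0 (H1) depth=0
  Q 28.0.0.10: descend 0001110 ; hops seen [H1,H0] ; pick H0
  + 29.7.0.0/16 (H0) depth=16
  Q 213.70.2.81: descend 1101010101000110 ; hops seen [H1,H1] ; pick H1
  + 29.7.145.160/32 (H0) depth=32

== LOOKUPS ==
["H2","H2","H2","H0","H2","H2","H2","H2","H0","H2","H0","H2","H0","H1"]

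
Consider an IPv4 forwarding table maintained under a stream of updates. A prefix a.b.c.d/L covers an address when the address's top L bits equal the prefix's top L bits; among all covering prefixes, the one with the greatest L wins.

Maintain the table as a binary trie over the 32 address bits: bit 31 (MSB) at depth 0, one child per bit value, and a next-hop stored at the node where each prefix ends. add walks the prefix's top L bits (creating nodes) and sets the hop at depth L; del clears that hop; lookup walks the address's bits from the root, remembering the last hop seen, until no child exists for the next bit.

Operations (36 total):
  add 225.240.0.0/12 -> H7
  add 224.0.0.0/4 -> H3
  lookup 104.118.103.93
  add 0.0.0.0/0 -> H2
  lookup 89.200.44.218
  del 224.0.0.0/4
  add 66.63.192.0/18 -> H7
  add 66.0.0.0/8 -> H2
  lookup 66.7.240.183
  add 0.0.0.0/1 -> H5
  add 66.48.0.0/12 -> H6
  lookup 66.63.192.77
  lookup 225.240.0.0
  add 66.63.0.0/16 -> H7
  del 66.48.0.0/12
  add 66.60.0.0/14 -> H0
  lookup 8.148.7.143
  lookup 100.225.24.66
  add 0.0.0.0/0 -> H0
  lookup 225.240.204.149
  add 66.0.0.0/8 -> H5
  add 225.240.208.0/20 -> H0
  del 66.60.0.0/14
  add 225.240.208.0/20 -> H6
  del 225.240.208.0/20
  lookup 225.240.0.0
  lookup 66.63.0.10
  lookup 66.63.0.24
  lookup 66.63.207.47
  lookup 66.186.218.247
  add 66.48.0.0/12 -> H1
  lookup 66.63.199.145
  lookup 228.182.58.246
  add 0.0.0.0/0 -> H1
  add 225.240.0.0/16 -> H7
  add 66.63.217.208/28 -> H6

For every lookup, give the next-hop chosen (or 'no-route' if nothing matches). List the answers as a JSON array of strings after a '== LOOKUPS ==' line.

Process each operation:
  add 225.240.0.0/12 -> H7 at depth 12
  add 224.0.0.0/4 -> H3 at depth 4
  lookup 104.118.103.93: bits ε walk d0:- -> no-route
  add 0.0.0.0/0 -> H2 at depth 0
  lookup 89.200.44.218: bits ε walk d0:H2 -> H2
  del 224.0.0.0/4 (clear depth 4)
  add 66.63.192.0/18 -> H7 at depth 18
  add 66.0.0.0/8 -> H2 at depth 8
  lookup 66.7.240.183: bits 0100001000 walk d0:H2→d1:-→d2:-→d3:-→d4:-→d5:-→d6:-→d7:-→d8:H2→d9:-→d10:- -> H2
  add 0.0.0.0/1 -> H5 at depth 1
  add 66.48.0.0/12 -> H6 at depth 12
  lookup 66.63.192.77: bits 010000100011111111 walk d0:H2→d1:H5→d2:-→d3:-→d4:-→d5:-→d6:-→d7:-→d8:H2→d9:-→d10:-→d11:-→d12:H6→d13:-→d14:-→d15:-→d16:-→d17:-→d18:H7 -> H7
  lookup 225.240.0.0: bits 111000011111 walk d0:H2→d1:-→d2:-→d3:-→d4:-→d5:-→d6:-→d7:-→d8:-→d9:-→d10:-→d11:-→d12:H7 -> H7
  add 66.63.0.0/16 -> H7 at depth 16
  del 66.48.0.0/12 (clear depth 12)
  add 66.60.0.0/14 -> H0 at depth 14
  lookup 8.148.7.143: bits 0 walk d0:H2→d1:H5 -> H5
  lookup 100.225.24.66: bits 01 walk d0:H2→d1:H5→d2:- -> H5
  add 0.0.0.0/0 -> H0 at depth 0
  lookup 225.240.204.149: bits 111000011111 walk d0:H0→d1:-→d2:-→d3:-→d4:-→d5:-→d6:-→d7:-→d8:-→d9:-→d10:-→d11:-→d12:H7 -> H7
  add 66.0.0.0/8 -> H5 at depth 8
  add 225.240.208.0/20 -> H0 at depth 20
  del 66.60.0.0/14 (clear depth 14)
  add 225.240.208.0/20 -> H6 at depth 20
  del 225.240.208.0/20 (clear depth 20)
  lookup 225.240.0.0: bits 1110000111110000 walk d0:H0→d1:-→d2:-→d3:-→d4:-→d5:-→d6:-→d7:-→d8:-→d9:-→d10:-→d11:-→d12:H7→d13:-→d14:-→d15:-→d16:- -> H7
  lookup 66.63.0.10: bits 0100001000111111 walk d0:H0→d1:H5→d2:-→d3:-→d4:-→d5:-→d6:-→d7:-→d8:H5→d9:-→d10:-→d11:-→d12:-→d13:-→d14:-→d15:-→d16:H7 -> H7
  lookup 66.63.0.24: bits 0100001000111111 walk d0:H0→d1:H5→d2:-→d3:-→d4:-→d5:-→d6:-→d7:-→d8:H5→d9:-→d10:-→d11:-→d12:-→d13:-→d14:-→d15:-→d16:H7 -> H7
  lookup 66.63.207.47: bits 010000100011111111 walk d0:H0→d1:H5→d2:-→d3:-→d4:-→d5:-→d6:-→d7:-→d8:H5→d9:-→d10:-→d11:-→d12:-→d13:-→d14:-→d15:-→d16:H7→d17:-→d18:H7 -> H7
  lookup 66.186.218.247: bits 01000010 walk d0:H0→d1:H5→d2:-→d3:-→d4:-→d5:-→d6:-→d7:-→d8:H5 -> H5
  add 66.48.0.0/12 -> H1 at depth 12
  lookup 66.63.199.145: bits 010000100011111111 walk d0:H0→d1:H5→d2:-→d3:-→d4:-→d5:-→d6:-→d7:-→d8:H5→d9:-→d10:-→d11:-→d12:H1→d13:-→d14:-→d15:-→d16:H7→d17:-→d18:H7 -> H7
  lookup 228.182.58.246: bits 11100 walk d0:H0→d1:-→d2:-→d3:-→d4:-→d5:- -> H0
  add 0.0.0.0/0 -> H1 at depth 0
  add 225.240.0.0/16 -> H7 at depth 16
  add 66.63.217.208/28 -> H6 at depth 28

== LOOKUPS ==
["no-route","H2","H2","H7","H7","H5","H5","H7","H7","H7","H7","H7","H5","H7","H0"]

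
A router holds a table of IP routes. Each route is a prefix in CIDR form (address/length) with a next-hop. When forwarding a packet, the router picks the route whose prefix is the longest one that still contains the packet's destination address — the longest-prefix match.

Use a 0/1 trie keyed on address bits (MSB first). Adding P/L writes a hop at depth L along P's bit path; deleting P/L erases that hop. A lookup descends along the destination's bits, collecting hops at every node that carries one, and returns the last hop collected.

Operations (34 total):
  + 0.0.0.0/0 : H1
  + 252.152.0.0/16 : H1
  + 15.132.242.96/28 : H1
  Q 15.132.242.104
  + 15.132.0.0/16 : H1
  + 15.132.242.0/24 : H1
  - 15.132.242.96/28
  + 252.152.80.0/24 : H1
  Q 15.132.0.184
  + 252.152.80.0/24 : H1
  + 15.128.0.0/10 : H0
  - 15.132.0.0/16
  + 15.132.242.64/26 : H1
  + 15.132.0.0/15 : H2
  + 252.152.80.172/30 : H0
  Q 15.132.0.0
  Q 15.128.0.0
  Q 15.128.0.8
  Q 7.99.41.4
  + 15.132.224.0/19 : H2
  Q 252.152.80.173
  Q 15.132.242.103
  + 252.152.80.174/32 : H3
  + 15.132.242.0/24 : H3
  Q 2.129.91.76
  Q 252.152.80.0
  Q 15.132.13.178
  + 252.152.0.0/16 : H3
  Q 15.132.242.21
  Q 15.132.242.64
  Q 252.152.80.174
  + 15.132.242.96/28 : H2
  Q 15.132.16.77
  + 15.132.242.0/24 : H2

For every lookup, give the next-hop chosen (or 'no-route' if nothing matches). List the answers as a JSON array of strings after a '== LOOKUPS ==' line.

Process each operation:
  add 0.0.0.0/0 -> H1 at depth 0
  add 252.152.0.0/16 -> H1 at depth 16
  add 15.132.242.96/28 -> H1 at depth 28
  lookup 15.132.242.104: bits 0000111110000100111100100110 walk d0:H1→d1:-→d2:-→d3:-→d4:-→d5:-→d6:-→d7:-→d8:-→d9:-→d10:-→d11:-→d12:-→d13:-→d14:-→d15:-→d16:-→d17:-→d18:-→d19:-→d20:-→d21:-→d22:-→d23:-→d24:-→d25:-→d26:-→d27:-→d28:H1 -> H1
  add 15.132.0.0/16 -> H1 at depth 16
  add 15.132.242.0/24 -> H1 at depth 24
  del 15.132.242.96/28 (clear depth 28)
  add 252.152.80.0/24 -> H1 at depth 24
  lookup 15.132.0.184: bits 0000111110000100 walk d0:H1→d1:-→d2:-→d3:-→d4:-→d5:-→d6:-→d7:-→d8:-→d9:-→d10:-→d11:-→d12:-→d13:-→d14:-→d15:-→d16:H1 -> H1
  add 252.152.80.0/24 -> H1 at depth 24
  add 15.128.0.0/10 -> H0 at depth 10
  del 15.132.0.0/16 (clear depth 16)
  add 15.132.242.64/26 -> H1 at depth 26
  add 15.132.0.0/15 -> H2 at depth 15
  add 252.152.80.172/30 -> H0 at depth 30
  lookup 15.132.0.0: bits 0000111110000100 walk d0:H1→d1:-→d2:-→d3:-→d4:-→d5:-→d6:-→d7:-→d8:-→d9:-→d10:H0→d11:-→d12:-→d13:-→d14:-→d15:H2→d16:- -> H2
  lookup 15.128.0.0: bits 0000111110000 walk d0:H1→d1:-→d2:-→d3:-→d4:-→d5:-→d6:-→d7:-→d8:-→d9:-→d10:H0→d11:-→d12:-→d13:- -> H0
  lookup 15.128.0.8: bits 0000111110000 walk d0:H1→d1:-→d2:-→d3:-→d4:-→d5:-→d6:-→d7:-→d8:-→d9:-→d10:H0→d11:-→d12:-→d13:- -> H0
  lookup 7.99.41.4: bits 0000 walk d0:H1→d1:-→d2:-→d3:-→d4:- -> H1
  add 15.132.224.0/19 -> H2 at depth 19
  lookup 252.152.80.173: bits 111111001001100001010000101011 walk d0:H1→d1:-→d2:-→d3:-→d4:-→d5:-→d6:-→d7:-→d8:-→d9:-→d10:-→d11:-→d12:-→d13:-→d14:-→d15:-→d16:H1→d17:-→d18:-→d19:-→d20:-→d21:-→d22:-→d23:-→d24:H1→d25:-→d26:-→d27:-→d28:-→d29:-→d30:H0 -> H0
  lookup 15.132.242.103: bits 0000111110000100111100100110 walk d0:H1→d1:-→d2:-→d3:-→d4:-→d5:-→d6:-→d7:-→d8:-→d9:-→d10:H0→d11:-→d12:-→d13:-→d14:-→d15:H2→d16:-→d17:-→d18:-→d19:H2→d20:-→d21:-→d22:-→d23:-→d24:H1→d25:-→d26:H1→d27:-→d28:- -> H1
  add 252.152.80.174/32 -> H3 at depth 32
  add 15.132.242.0/24 -> H3 at depth 24
  lookup 2.129.91.76: bits 0000 walk d0:H1→d1:-→d2:-→d3:-→d4:- -> H1
  lookup 252.152.80.0: bits 111111001001100001010000 walk d0:H1→d1:-→d2:-→d3:-→d4:-→d5:-→d6:-→d7:-→d8:-→d9:-→d10:-→d11:-→d12:-→d13:-→d14:-→d15:-→d16:H1→d17:-→d18:-→d19:-→d20:-→d21:-→d22:-→d23:-→d24:H1 -> H1
  lookup 15.132.13.178: bits 0000111110000100 walk d0:H1→d1:-→d2:-→d3:-→d4:-→d5:-→d6:-→d7:-→d8:-→d9:-→d10:H0→d11:-→d12:-→d13:-→d14:-→d15:H2→d16:- -> H2
  add 252.152.0.0/16 -> H3 at depth 16
  lookup 15.132.242.21: bits 0000111110000100111100100 walk d0:H1→d1:-→d2:-→d3:-→d4:-→d5:-→d6:-→d7:-→d8:-→d9:-→d10:H0→d11:-→d12:-→d13:-→d14:-→d15:H2→d16:-→d17:-→d18:-→d19:H2→d20:-→d21:-→d22:-→d23:-→d24:H3→d25:- -> H3
  lookup 15.132.242.64: bits 00001111100001001111001001 walk d0:H1→d1:-→d2:-→d3:-→d4:-→d5:-→d6:-→d7:-→d8:-→d9:-→d10:H0→d11:-→d12:-→d13:-→d14:-→d15:H2→d16:-→d17:-→d18:-→d19:H2→d20:-→d21:-→d22:-→d23:-→d24:H3→d25:-→d26:H1 -> H1
  lookup 252.152.80.174: bits 11111100100110000101000010101110 walk d0:H1→d1:-→d2:-→d3:-→d4:-→d5:-→d6:-→d7:-→d8:-→d9:-→d10:-→d11:-→d12:-→d13:-→d14:-→d15:-→d16:H3→d17:-→d18:-→d19:-→d20:-→d21:-→d22:-→d23:-→d24:H1→d25:-→d26:-→d27:-→d28:-→d29:-→d30:H0→d31:-→d32:H3 -> H3
  add 15.132.242.96/28 -> H2 at depth 28
  lookup 15.132.16.77: bits 0000111110000100 walk d0:H1→d1:-→d2:-→d3:-→d4:-→d5:-→d6:-→d7:-→d8:-→d9:-→d10:H0→d11:-→d12:-→d13:-→d14:-→d15:H2→d16:- -> H2
  add 15.132.242.0/24 -> H2 at depth 24

== LOOKUPS ==
["H1","H1","H2","H0","H0","H1","H0","H1","H1","H1","H2","H3","H1","H3","H2"]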